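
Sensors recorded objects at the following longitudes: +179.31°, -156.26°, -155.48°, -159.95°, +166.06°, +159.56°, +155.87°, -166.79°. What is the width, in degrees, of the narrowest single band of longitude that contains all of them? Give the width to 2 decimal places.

Sort the longitudes: -166.79°, -159.95°, -156.26°, -155.48°, +155.87°, +159.56°, +166.06°, +179.31°.
Eastward gaps between consecutive values (wrapping around): 6.84°, 3.69°, 0.78°, 311.35°, 3.69°, 6.50°, 13.25°, 13.90°.
Largest gap = 311.35° ⇒ minimal covering band is its complement: 360° − 311.35° = 48.65°.
Band runs from +155.87° eastward to -155.48°, crossing the antimeridian.

48.65°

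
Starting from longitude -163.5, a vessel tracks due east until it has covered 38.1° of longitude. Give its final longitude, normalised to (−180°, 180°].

-125.4°

Start at -163.5°; shift +38.1° → -125.4°.
-125.4° already lies in (−180°, 180°].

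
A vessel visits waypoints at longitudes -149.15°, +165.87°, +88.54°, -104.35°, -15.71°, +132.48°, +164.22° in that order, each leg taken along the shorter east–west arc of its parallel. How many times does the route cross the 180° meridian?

Leg 1: -149.15° → +165.87°, shortest Δλ = -44.98° (west) — crosses 180°.
Leg 2: +165.87° → +88.54°, shortest Δλ = -77.33° (west) — does not cross 180°.
Leg 3: +88.54° → -104.35°, shortest Δλ = 167.11° (east) — crosses 180°.
Leg 4: -104.35° → -15.71°, shortest Δλ = 88.64° (east) — does not cross 180°.
Leg 5: -15.71° → +132.48°, shortest Δλ = 148.19° (east) — does not cross 180°.
Leg 6: +132.48° → +164.22°, shortest Δλ = 31.74° (east) — does not cross 180°.
Total crossings: 2.

2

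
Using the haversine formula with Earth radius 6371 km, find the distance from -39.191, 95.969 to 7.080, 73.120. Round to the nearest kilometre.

5658 km

Δλ = 73.120 − 95.969 = -22.849°.
Δφ = 7.080 − -39.191 = 46.271°.
a = sin²(Δφ/2) + cos φ₁ · cos φ₂ · sin²(Δλ/2) = 0.184552.
c = 2·atan2(√a, √(1−a)) = 0.88809 rad → d = 6371·c ≈ 5658.02 km.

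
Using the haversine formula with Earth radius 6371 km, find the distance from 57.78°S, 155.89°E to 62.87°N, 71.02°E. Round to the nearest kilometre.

Δλ = 71.02 − 155.89 = -84.87°.
Δφ = 62.87 − -57.78 = 120.65°.
a = sin²(Δφ/2) + cos φ₁ · cos φ₂ · sin²(Δλ/2) = 0.865592.
c = 2·atan2(√a, √(1−a)) = 2.39085 rad → d = 6371·c ≈ 15232.13 km.

15232 km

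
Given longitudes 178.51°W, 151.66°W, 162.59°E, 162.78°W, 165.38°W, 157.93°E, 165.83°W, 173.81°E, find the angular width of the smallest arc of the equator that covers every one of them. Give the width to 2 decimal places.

Sort the longitudes: -178.51°, -165.83°, -165.38°, -162.78°, -151.66°, +157.93°, +162.59°, +173.81°.
Eastward gaps between consecutive values (wrapping around): 12.68°, 0.45°, 2.60°, 11.12°, 309.59°, 4.66°, 11.22°, 7.68°.
Largest gap = 309.59° ⇒ minimal covering band is its complement: 360° − 309.59° = 50.41°.
Band runs from +157.93° eastward to -151.66°, crossing the antimeridian.

50.41°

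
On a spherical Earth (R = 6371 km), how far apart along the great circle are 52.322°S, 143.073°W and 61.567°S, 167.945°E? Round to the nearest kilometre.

Δλ = 167.945 − -143.073 = 311.018°; wrapped into (−180°, 180°]: -48.982°.
Δφ = -61.567 − -52.322 = -9.245°.
a = sin²(Δφ/2) + cos φ₁ · cos φ₂ · sin²(Δλ/2) = 0.056508.
c = 2·atan2(√a, √(1−a)) = 0.48002 rad → d = 6371·c ≈ 3058.22 km.

3058 km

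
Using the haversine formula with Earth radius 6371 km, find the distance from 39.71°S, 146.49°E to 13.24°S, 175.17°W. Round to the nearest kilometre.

Δλ = -175.17 − 146.49 = -321.66°; wrapped into (−180°, 180°]: 38.34°.
Δφ = -13.24 − -39.71 = 26.47°.
a = sin²(Δφ/2) + cos φ₁ · cos φ₂ · sin²(Δλ/2) = 0.133162.
c = 2·atan2(√a, √(1−a)) = 0.74708 rad → d = 6371·c ≈ 4759.65 km.

4760 km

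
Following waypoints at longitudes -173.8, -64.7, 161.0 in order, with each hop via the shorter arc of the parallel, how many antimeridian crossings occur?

1

Leg 1: -173.8° → -64.7°, shortest Δλ = 109.1° (east) — does not cross 180°.
Leg 2: -64.7° → +161.0°, shortest Δλ = -134.3° (west) — crosses 180°.
Total crossings: 1.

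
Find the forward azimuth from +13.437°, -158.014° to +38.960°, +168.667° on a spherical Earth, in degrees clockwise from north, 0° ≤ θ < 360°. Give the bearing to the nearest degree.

317°

Δλ = 168.667 − -158.014 = 326.681°; wrapped into (−180°, 180°]: -33.319°.
θ = atan2( sin Δλ · cos φ₂ , cos φ₁ · sin φ₂ − sin φ₁ · cos φ₂ · cos Δλ )
  = atan2(-0.42713, 0.46057) = -42.842° → normalised to [0°, 360°): 317.158°.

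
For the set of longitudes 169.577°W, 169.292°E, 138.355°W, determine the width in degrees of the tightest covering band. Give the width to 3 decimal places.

Sort the longitudes: -169.577°, -138.355°, +169.292°.
Eastward gaps between consecutive values (wrapping around): 31.222°, 307.647°, 21.131°.
Largest gap = 307.647° ⇒ minimal covering band is its complement: 360° − 307.647° = 52.353°.
Band runs from +169.292° eastward to -138.355°, crossing the antimeridian.

52.353°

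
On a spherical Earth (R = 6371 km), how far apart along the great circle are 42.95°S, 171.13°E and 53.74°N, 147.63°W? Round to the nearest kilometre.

Δλ = -147.63 − 171.13 = -318.76°; wrapped into (−180°, 180°]: 41.24°.
Δφ = 53.74 − -42.95 = 96.69°.
a = sin²(Δφ/2) + cos φ₁ · cos φ₂ · sin²(Δλ/2) = 0.611939.
c = 2·atan2(√a, √(1−a)) = 1.79659 rad → d = 6371·c ≈ 11446.07 km.

11446 km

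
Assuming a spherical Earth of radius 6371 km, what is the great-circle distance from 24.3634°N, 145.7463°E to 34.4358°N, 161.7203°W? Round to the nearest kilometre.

Δλ = -161.7203 − 145.7463 = -307.4666°; wrapped into (−180°, 180°]: 52.5334°.
Δφ = 34.4358 − 24.3634 = 10.0724°.
a = sin²(Δφ/2) + cos φ₁ · cos φ₂ · sin²(Δλ/2) = 0.154851.
c = 2·atan2(√a, √(1−a)) = 0.80890 rad → d = 6371·c ≈ 5153.48 km.

5153 km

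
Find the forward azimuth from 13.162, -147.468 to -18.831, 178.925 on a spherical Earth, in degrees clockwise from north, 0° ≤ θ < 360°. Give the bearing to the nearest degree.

227°

Δλ = 178.925 − -147.468 = 326.393°; wrapped into (−180°, 180°]: -33.607°.
θ = atan2( sin Δλ · cos φ₂ , cos φ₁ · sin φ₂ − sin φ₁ · cos φ₂ · cos Δλ )
  = atan2(-0.52387, -0.49379) = -133.307° → normalised to [0°, 360°): 226.693°.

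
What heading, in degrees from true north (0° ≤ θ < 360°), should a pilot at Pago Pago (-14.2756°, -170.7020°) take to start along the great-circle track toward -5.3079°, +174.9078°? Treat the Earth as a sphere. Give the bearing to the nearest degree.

301°

Δλ = 174.9078 − -170.7020 = 345.6098°; wrapped into (−180°, 180°]: -14.3902°.
θ = atan2( sin Δλ · cos φ₂ , cos φ₁ · sin φ₂ − sin φ₁ · cos φ₂ · cos Δλ )
  = atan2(-0.24746, 0.14817) = -59.087° → normalised to [0°, 360°): 300.913°.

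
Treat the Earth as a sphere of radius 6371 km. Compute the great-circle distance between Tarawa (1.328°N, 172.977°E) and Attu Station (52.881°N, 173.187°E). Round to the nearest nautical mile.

Δλ = 173.187 − 172.977 = 0.210°.
Δφ = 52.881 − 1.328 = 51.553°.
a = sin²(Δφ/2) + cos φ₁ · cos φ₂ · sin²(Δλ/2) = 0.189107.
c = 2·atan2(√a, √(1−a)) = 0.89977 rad → d = 6371·c ≈ 5732.47 km ≈ 3095.28 nmi.

3095 nmi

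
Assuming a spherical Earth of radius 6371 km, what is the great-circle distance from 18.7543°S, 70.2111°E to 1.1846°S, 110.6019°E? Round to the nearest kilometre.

Δλ = 110.6019 − 70.2111 = 40.3908°.
Δφ = -1.1846 − -18.7543 = 17.5697°.
a = sin²(Δφ/2) + cos φ₁ · cos φ₂ · sin²(Δλ/2) = 0.136152.
c = 2·atan2(√a, √(1−a)) = 0.75584 rad → d = 6371·c ≈ 4815.45 km.

4815 km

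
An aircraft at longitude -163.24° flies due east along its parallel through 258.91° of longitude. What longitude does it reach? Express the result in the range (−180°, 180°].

Start at -163.24°; shift +258.91° → +95.67°.
+95.67° already lies in (−180°, 180°].

+95.67°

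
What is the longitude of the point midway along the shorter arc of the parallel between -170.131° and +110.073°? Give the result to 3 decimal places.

+149.971°

Signed shortest Δλ from -170.131° to +110.073° is -79.796°.
Midpoint longitude = -170.131° + (-79.796°)/2 = -170.131° − 39.898° = -210.029°.
Normalise into (−180°, 180°]: +149.971°.
(The naïve average (-170.131 + +110.073)/2 = -30.029° is on the wrong side of the globe.)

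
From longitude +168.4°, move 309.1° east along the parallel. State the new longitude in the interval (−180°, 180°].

+117.5°

Start at +168.4°; shift +309.1° → +477.5°.
+477.5° lies outside (−180°, 180°]; subtract 360° → +117.5°.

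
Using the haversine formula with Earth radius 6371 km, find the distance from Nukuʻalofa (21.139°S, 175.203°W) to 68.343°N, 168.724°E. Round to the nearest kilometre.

Δλ = 168.724 − -175.203 = 343.927°; wrapped into (−180°, 180°]: -16.073°.
Δφ = 68.343 − -21.139 = 89.482°.
a = sin²(Δφ/2) + cos φ₁ · cos φ₂ · sin²(Δλ/2) = 0.502207.
c = 2·atan2(√a, √(1−a)) = 1.57521 rad → d = 6371·c ≈ 10035.67 km.

10036 km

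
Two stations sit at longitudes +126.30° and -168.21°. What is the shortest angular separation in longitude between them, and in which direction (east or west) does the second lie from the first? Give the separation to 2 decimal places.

65.49° east

Raw difference: -168.21 − 126.30 = -294.51°.
Normalise into (−180°, 180°]: -294.51° + 360° = 65.49°.
Positive ⇒ the second point lies to the east; separation 65.49°.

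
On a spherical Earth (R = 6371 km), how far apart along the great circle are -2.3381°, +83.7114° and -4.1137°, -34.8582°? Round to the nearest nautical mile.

7101 nmi

Δλ = -34.8582 − 83.7114 = -118.5696°.
Δφ = -4.1137 − -2.3381 = -1.7756°.
a = sin²(Δφ/2) + cos φ₁ · cos φ₂ · sin²(Δλ/2) = 0.736835.
c = 2·atan2(√a, √(1−a)) = 2.06425 rad → d = 6371·c ≈ 13151.34 km ≈ 7101.15 nmi.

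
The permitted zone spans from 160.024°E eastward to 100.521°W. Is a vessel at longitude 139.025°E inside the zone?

Band width going east from +160.024° to -100.521°: ((-100.521 − 160.024) mod 360) = 99.455°.
Offset of +139.025° east of the west edge: ((139.025 − 160.024) mod 360) = 339.001°.
339.001° > 99.455° ⇒ outside.

No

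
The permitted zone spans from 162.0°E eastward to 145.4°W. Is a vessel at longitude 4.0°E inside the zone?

No

Band width going east from +162.0° to -145.4°: ((-145.4 − 162.0) mod 360) = 52.6°.
Offset of +4.0° east of the west edge: ((4.0 − 162.0) mod 360) = 202.0°.
202.0° > 52.6° ⇒ outside.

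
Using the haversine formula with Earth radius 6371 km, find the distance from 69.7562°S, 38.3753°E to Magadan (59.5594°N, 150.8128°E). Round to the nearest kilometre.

16806 km

Δλ = 150.8128 − 38.3753 = 112.4375°.
Δφ = 59.5594 − -69.7562 = 129.3156°.
a = sin²(Δφ/2) + cos φ₁ · cos φ₂ · sin²(Δλ/2) = 0.937904.
c = 2·atan2(√a, √(1−a)) = 2.63791 rad → d = 6371·c ≈ 16806.10 km.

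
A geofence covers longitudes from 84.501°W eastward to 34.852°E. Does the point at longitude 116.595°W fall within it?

No

Band width going east from -84.501° to +34.852°: ((34.852 − -84.501) mod 360) = 119.353°.
Offset of -116.595° east of the west edge: ((-116.595 − -84.501) mod 360) = 327.906°.
327.906° > 119.353° ⇒ outside.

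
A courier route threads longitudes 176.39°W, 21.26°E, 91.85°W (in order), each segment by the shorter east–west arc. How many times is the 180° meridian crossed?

1

Leg 1: -176.39° → +21.26°, shortest Δλ = -162.35° (west) — crosses 180°.
Leg 2: +21.26° → -91.85°, shortest Δλ = -113.11° (west) — does not cross 180°.
Total crossings: 1.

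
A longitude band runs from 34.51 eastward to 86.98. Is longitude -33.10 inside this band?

No

Band width going east from +34.51° to +86.98°: ((86.98 − 34.51) mod 360) = 52.47°.
Offset of -33.10° east of the west edge: ((-33.10 − 34.51) mod 360) = 292.39°.
292.39° > 52.47° ⇒ outside.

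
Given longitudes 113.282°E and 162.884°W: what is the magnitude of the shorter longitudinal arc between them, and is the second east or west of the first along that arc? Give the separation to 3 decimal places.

Raw difference: -162.884 − 113.282 = -276.166°.
Normalise into (−180°, 180°]: -276.166° + 360° = 83.834°.
Positive ⇒ the second point lies to the east; separation 83.834°.

83.834° east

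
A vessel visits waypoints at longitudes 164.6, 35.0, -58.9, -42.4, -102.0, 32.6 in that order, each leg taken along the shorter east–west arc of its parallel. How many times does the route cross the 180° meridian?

0

Leg 1: +164.6° → +35.0°, shortest Δλ = -129.6° (west) — does not cross 180°.
Leg 2: +35.0° → -58.9°, shortest Δλ = -93.9° (west) — does not cross 180°.
Leg 3: -58.9° → -42.4°, shortest Δλ = 16.5° (east) — does not cross 180°.
Leg 4: -42.4° → -102.0°, shortest Δλ = -59.6° (west) — does not cross 180°.
Leg 5: -102.0° → +32.6°, shortest Δλ = 134.6° (east) — does not cross 180°.
Total crossings: 0.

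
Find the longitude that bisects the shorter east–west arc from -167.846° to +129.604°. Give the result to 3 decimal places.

+160.879°

Signed shortest Δλ from -167.846° to +129.604° is -62.550°.
Midpoint longitude = -167.846° + (-62.550°)/2 = -167.846° − 31.275° = -199.121°.
Normalise into (−180°, 180°]: +160.879°.
(The naïve average (-167.846 + +129.604)/2 = -19.121° is on the wrong side of the globe.)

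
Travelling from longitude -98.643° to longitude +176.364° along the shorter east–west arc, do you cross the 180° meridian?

Naïve |176.364 − -98.643| = 275.007° > 180°, so the shorter arc goes the other way round — across 180°.
Signed shortest Δλ = ((176.364 − -98.643 + 180) mod 360) − 180 = -84.993°.
Going west by 84.993° from -98.643° passes through 180° before reaching +176.364°.

Yes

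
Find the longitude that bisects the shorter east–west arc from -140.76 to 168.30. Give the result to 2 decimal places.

-166.23°

Signed shortest Δλ from -140.76° to +168.30° is -50.94°.
Midpoint longitude = -140.76° + (-50.94°)/2 = -140.76° − 25.47° = -166.23°.
(The naïve average (-140.76 + +168.30)/2 = 13.77° is on the wrong side of the globe.)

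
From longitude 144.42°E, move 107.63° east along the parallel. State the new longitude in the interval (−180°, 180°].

Start at +144.42°; shift +107.63° → +252.05°.
+252.05° lies outside (−180°, 180°]; subtract 360° → -107.95°.

107.95°W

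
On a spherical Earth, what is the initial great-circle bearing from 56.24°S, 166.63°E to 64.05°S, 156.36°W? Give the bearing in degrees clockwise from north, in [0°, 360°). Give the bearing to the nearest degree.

128°

Δλ = -156.36 − 166.63 = -322.99°; wrapped into (−180°, 180°]: 37.01°.
θ = atan2( sin Δλ · cos φ₂ , cos φ₁ · sin φ₂ − sin φ₁ · cos φ₂ · cos Δλ )
  = atan2(0.26341, -0.20918) = 128.455° → normalised to [0°, 360°): 128.455°.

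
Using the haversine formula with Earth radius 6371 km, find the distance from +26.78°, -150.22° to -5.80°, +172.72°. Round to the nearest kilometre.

Δλ = 172.72 − -150.22 = 322.94°; wrapped into (−180°, 180°]: -37.06°.
Δφ = -5.80 − 26.78 = -32.58°.
a = sin²(Δφ/2) + cos φ₁ · cos φ₂ · sin²(Δλ/2) = 0.168383.
c = 2·atan2(√a, √(1−a)) = 0.84566 rad → d = 6371·c ≈ 5387.73 km.

5388 km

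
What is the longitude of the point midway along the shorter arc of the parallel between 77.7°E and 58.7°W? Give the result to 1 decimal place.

9.5°E

Signed shortest Δλ from +77.7° to -58.7° is -136.4°.
Midpoint longitude = +77.7° + (-136.4°)/2 = +77.7° − 68.2° = +9.5°.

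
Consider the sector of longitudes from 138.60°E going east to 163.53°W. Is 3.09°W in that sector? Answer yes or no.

Band width going east from +138.60° to -163.53°: ((-163.53 − 138.60) mod 360) = 57.87°.
Offset of -3.09° east of the west edge: ((-3.09 − 138.60) mod 360) = 218.31°.
218.31° > 57.87° ⇒ outside.

No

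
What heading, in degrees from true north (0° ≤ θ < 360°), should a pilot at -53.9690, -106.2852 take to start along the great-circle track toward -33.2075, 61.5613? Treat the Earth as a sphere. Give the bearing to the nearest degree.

Δλ = 61.5613 − -106.2852 = 167.8465°.
θ = atan2( sin Δλ · cos φ₂ , cos φ₁ · sin φ₂ − sin φ₁ · cos φ₂ · cos Δλ )
  = atan2(0.17615, -0.98362) = 169.847° → normalised to [0°, 360°): 169.847°.

170°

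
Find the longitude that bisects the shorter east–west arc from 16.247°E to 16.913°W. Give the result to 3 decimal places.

Signed shortest Δλ from +16.247° to -16.913° is -33.160°.
Midpoint longitude = +16.247° + (-33.160°)/2 = +16.247° − 16.580° = -0.333°.

0.333°W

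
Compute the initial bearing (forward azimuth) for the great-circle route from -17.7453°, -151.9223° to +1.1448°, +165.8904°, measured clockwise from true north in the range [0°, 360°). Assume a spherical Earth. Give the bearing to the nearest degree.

290°

Δλ = 165.8904 − -151.9223 = 317.8127°; wrapped into (−180°, 180°]: -42.1873°.
θ = atan2( sin Δλ · cos φ₂ , cos φ₁ · sin φ₂ − sin φ₁ · cos φ₂ · cos Δλ )
  = atan2(-0.67142, 0.24482) = -69.967° → normalised to [0°, 360°): 290.033°.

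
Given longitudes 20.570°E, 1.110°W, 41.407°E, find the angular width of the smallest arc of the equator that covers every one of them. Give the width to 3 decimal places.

Sort the longitudes: -1.110°, +20.570°, +41.407°.
Eastward gaps between consecutive values (wrapping around): 21.680°, 20.837°, 317.483°.
Largest gap = 317.483° ⇒ minimal covering band is its complement: 360° − 317.483° = 42.517°.
Band runs from -1.110° eastward to +41.407°.

42.517°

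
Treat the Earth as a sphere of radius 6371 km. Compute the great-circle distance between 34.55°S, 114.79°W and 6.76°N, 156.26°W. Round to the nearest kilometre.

6327 km

Δλ = -156.26 − -114.79 = -41.47°.
Δφ = 6.76 − -34.55 = 41.31°.
a = sin²(Δφ/2) + cos φ₁ · cos φ₂ · sin²(Δλ/2) = 0.226949.
c = 2·atan2(√a, √(1−a)) = 0.99309 rad → d = 6371·c ≈ 6326.99 km.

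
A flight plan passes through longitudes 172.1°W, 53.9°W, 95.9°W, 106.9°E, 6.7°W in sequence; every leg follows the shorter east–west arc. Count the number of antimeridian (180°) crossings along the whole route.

1

Leg 1: -172.1° → -53.9°, shortest Δλ = 118.2° (east) — does not cross 180°.
Leg 2: -53.9° → -95.9°, shortest Δλ = -42.0° (west) — does not cross 180°.
Leg 3: -95.9° → +106.9°, shortest Δλ = -157.2° (west) — crosses 180°.
Leg 4: +106.9° → -6.7°, shortest Δλ = -113.6° (west) — does not cross 180°.
Total crossings: 1.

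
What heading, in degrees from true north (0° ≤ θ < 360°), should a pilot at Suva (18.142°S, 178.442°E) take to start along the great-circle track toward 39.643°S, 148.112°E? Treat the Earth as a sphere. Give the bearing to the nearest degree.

224°

Δλ = 148.112 − 178.442 = -30.330°.
θ = atan2( sin Δλ · cos φ₂ , cos φ₁ · sin φ₂ − sin φ₁ · cos φ₂ · cos Δλ )
  = atan2(-0.38885, -0.39933) = -135.762° → normalised to [0°, 360°): 224.238°.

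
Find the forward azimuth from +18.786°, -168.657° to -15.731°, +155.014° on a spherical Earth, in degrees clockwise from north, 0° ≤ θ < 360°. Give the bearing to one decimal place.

228.4°

Δλ = 155.014 − -168.657 = 323.671°; wrapped into (−180°, 180°]: -36.329°.
θ = atan2( sin Δλ · cos φ₂ , cos φ₁ · sin φ₂ − sin φ₁ · cos φ₂ · cos Δλ )
  = atan2(-0.57023, -0.50640) = -131.607° → normalised to [0°, 360°): 228.393°.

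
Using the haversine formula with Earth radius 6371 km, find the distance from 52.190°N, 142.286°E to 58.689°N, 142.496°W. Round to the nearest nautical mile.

2453 nmi

Δλ = -142.496 − 142.286 = -284.782°; wrapped into (−180°, 180°]: 75.218°.
Δφ = 58.689 − 52.190 = 6.499°.
a = sin²(Δφ/2) + cos φ₁ · cos φ₂ · sin²(Δλ/2) = 0.121865.
c = 2·atan2(√a, √(1−a)) = 0.71320 rad → d = 6371·c ≈ 4543.82 km ≈ 2453.46 nmi.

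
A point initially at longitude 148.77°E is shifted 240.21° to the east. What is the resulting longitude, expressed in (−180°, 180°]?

28.98°E

Start at +148.77°; shift +240.21° → +388.98°.
+388.98° lies outside (−180°, 180°]; subtract 360° → +28.98°.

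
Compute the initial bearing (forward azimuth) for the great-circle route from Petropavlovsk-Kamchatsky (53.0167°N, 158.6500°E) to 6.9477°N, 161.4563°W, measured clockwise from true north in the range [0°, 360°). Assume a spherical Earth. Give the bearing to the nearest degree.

130°

Δλ = -161.4563 − 158.6500 = -320.1063°; wrapped into (−180°, 180°]: 39.8937°.
θ = atan2( sin Δλ · cos φ₂ , cos φ₁ · sin φ₂ − sin φ₁ · cos φ₂ · cos Δλ )
  = atan2(0.63666, -0.53561) = 130.073° → normalised to [0°, 360°): 130.073°.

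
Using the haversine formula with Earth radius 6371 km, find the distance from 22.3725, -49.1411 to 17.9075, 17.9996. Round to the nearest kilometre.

Δλ = 17.9996 − -49.1411 = 67.1407°.
Δφ = 17.9075 − 22.3725 = -4.4650°.
a = sin²(Δφ/2) + cos φ₁ · cos φ₂ · sin²(Δλ/2) = 0.270569.
c = 2·atan2(√a, √(1−a)) = 1.09408 rad → d = 6371·c ≈ 6970.40 km.

6970 km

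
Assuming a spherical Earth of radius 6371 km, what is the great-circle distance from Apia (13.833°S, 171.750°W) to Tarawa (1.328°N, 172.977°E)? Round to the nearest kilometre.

2382 km

Δλ = 172.977 − -171.750 = 344.727°; wrapped into (−180°, 180°]: -15.273°.
Δφ = 1.328 − -13.833 = 15.161°.
a = sin²(Δφ/2) + cos φ₁ · cos φ₂ · sin²(Δλ/2) = 0.034545.
c = 2·atan2(√a, √(1−a)) = 0.37390 rad → d = 6371·c ≈ 2382.12 km.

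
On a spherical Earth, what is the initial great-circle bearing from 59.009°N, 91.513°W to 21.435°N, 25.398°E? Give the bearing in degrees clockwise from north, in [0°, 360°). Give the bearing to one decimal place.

Δλ = 25.398 − -91.513 = 116.911°.
θ = atan2( sin Δλ · cos φ₂ , cos φ₁ · sin φ₂ − sin φ₁ · cos φ₂ · cos Δλ )
  = atan2(0.83003, 0.54933) = 56.503° → normalised to [0°, 360°): 56.503°.

56.5°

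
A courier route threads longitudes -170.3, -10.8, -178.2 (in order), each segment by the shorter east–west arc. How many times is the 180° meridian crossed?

0

Leg 1: -170.3° → -10.8°, shortest Δλ = 159.5° (east) — does not cross 180°.
Leg 2: -10.8° → -178.2°, shortest Δλ = -167.4° (west) — does not cross 180°.
Total crossings: 0.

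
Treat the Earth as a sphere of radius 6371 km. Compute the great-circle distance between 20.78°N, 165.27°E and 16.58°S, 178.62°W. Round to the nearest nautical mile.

Δλ = -178.62 − 165.27 = -343.89°; wrapped into (−180°, 180°]: 16.11°.
Δφ = -16.58 − 20.78 = -37.36°.
a = sin²(Δφ/2) + cos φ₁ · cos φ₂ · sin²(Δλ/2) = 0.120175.
c = 2·atan2(√a, √(1−a)) = 0.70802 rad → d = 6371·c ≈ 4510.80 km ≈ 2435.64 nmi.

2436 nmi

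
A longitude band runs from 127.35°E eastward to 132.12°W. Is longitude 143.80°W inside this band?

Band width going east from +127.35° to -132.12°: ((-132.12 − 127.35) mod 360) = 100.53°.
Offset of -143.80° east of the west edge: ((-143.80 − 127.35) mod 360) = 88.85°.
88.85° ≤ 100.53° ⇒ inside.

Yes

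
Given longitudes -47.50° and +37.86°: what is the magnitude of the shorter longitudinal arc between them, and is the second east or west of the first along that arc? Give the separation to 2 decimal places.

Raw difference: 37.86 − -47.50 = 85.36°.
Normalise into (−180°, 180°]: 85.36° stays 85.36°.
Positive ⇒ the second point lies to the east; separation 85.36°.

85.36° east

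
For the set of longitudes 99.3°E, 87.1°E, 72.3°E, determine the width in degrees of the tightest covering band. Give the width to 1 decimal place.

27.0°

Sort the longitudes: +72.3°, +87.1°, +99.3°.
Eastward gaps between consecutive values (wrapping around): 14.8°, 12.2°, 333.0°.
Largest gap = 333.0° ⇒ minimal covering band is its complement: 360° − 333.0° = 27.0°.
Band runs from +72.3° eastward to +99.3°.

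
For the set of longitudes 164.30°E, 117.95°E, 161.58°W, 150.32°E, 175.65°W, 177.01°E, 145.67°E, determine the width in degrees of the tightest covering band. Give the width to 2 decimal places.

Sort the longitudes: -175.65°, -161.58°, +117.95°, +145.67°, +150.32°, +164.30°, +177.01°.
Eastward gaps between consecutive values (wrapping around): 14.07°, 279.53°, 27.72°, 4.65°, 13.98°, 12.71°, 7.34°.
Largest gap = 279.53° ⇒ minimal covering band is its complement: 360° − 279.53° = 80.47°.
Band runs from +117.95° eastward to -161.58°, crossing the antimeridian.

80.47°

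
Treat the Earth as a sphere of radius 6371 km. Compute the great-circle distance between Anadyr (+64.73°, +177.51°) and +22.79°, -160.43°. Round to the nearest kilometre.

Δλ = -160.43 − 177.51 = -337.94°; wrapped into (−180°, 180°]: 22.06°.
Δφ = 22.79 − 64.73 = -41.94°.
a = sin²(Δφ/2) + cos φ₁ · cos φ₂ · sin²(Δλ/2) = 0.142483.
c = 2·atan2(√a, √(1−a)) = 0.77412 rad → d = 6371·c ≈ 4931.95 km.

4932 km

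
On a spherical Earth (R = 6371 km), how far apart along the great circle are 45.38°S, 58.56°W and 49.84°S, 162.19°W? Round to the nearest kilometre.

Δλ = -162.19 − -58.56 = -103.63°.
Δφ = -49.84 − -45.38 = -4.46°.
a = sin²(Δφ/2) + cos φ₁ · cos φ₂ · sin²(Δλ/2) = 0.281386.
c = 2·atan2(√a, √(1−a)) = 1.11828 rad → d = 6371·c ≈ 7124.58 km.

7125 km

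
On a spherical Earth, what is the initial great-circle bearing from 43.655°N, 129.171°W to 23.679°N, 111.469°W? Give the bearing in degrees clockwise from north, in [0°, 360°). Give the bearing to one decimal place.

Δλ = -111.469 − -129.171 = 17.702°.
θ = atan2( sin Δλ · cos φ₂ , cos φ₁ · sin φ₂ − sin φ₁ · cos φ₂ · cos Δλ )
  = atan2(0.27847, -0.31169) = 138.222° → normalised to [0°, 360°): 138.222°.

138.2°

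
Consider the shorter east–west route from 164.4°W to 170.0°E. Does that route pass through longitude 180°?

Naïve |170.0 − -164.4| = 334.4° > 180°, so the shorter arc goes the other way round — across 180°.
Signed shortest Δλ = ((170.0 − -164.4 + 180) mod 360) − 180 = -25.6°.
Going west by 25.6° from -164.4° passes through 180° before reaching +170.0°.

Yes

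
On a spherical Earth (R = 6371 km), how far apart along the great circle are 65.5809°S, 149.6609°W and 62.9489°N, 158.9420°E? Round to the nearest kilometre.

14891 km

Δλ = 158.9420 − -149.6609 = 308.6029°; wrapped into (−180°, 180°]: -51.3971°.
Δφ = 62.9489 − -65.5809 = 128.5298°.
a = sin²(Δφ/2) + cos φ₁ · cos φ₂ · sin²(Δλ/2) = 0.846815.
c = 2·atan2(√a, √(1−a)) = 2.33731 rad → d = 6371·c ≈ 14891.01 km.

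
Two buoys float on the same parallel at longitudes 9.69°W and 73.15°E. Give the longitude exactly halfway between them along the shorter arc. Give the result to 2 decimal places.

31.73°E

Signed shortest Δλ from -9.69° to +73.15° is +82.84°.
Midpoint longitude = -9.69° + (+82.84°)/2 = -9.69° + 41.42° = +31.73°.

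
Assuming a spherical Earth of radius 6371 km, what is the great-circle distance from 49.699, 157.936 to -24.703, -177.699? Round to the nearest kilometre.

Δλ = -177.699 − 157.936 = -335.635°; wrapped into (−180°, 180°]: 24.365°.
Δφ = -24.703 − 49.699 = -74.402°.
a = sin²(Δφ/2) + cos φ₁ · cos φ₂ · sin²(Δλ/2) = 0.391724.
c = 2·atan2(√a, √(1−a)) = 1.35252 rad → d = 6371·c ≈ 8616.88 km.

8617 km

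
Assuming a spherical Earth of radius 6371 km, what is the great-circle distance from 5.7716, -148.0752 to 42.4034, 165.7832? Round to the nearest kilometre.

6090 km

Δλ = 165.7832 − -148.0752 = 313.8584°; wrapped into (−180°, 180°]: -46.1416°.
Δφ = 42.4034 − 5.7716 = 36.6318°.
a = sin²(Δφ/2) + cos φ₁ · cos φ₂ · sin²(Δλ/2) = 0.211574.
c = 2·atan2(√a, √(1−a)) = 0.95593 rad → d = 6371·c ≈ 6090.20 km.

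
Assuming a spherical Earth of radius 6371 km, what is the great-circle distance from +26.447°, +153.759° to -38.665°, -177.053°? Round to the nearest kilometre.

Δλ = -177.053 − 153.759 = -330.812°; wrapped into (−180°, 180°]: 29.188°.
Δφ = -38.665 − 26.447 = -65.112°.
a = sin²(Δφ/2) + cos φ₁ · cos φ₂ · sin²(Δλ/2) = 0.333961.
c = 2·atan2(√a, √(1−a)) = 1.23229 rad → d = 6371·c ≈ 7850.93 km.

7851 km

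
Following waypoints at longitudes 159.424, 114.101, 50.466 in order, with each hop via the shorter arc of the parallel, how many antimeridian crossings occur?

Leg 1: +159.424° → +114.101°, shortest Δλ = -45.323° (west) — does not cross 180°.
Leg 2: +114.101° → +50.466°, shortest Δλ = -63.635° (west) — does not cross 180°.
Total crossings: 0.

0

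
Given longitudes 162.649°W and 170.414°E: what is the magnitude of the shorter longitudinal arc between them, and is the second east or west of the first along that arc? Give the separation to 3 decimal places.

Raw difference: 170.414 − -162.649 = 333.063°.
Normalise into (−180°, 180°]: 333.063° − 360° = -26.937°.
Negative ⇒ the second point lies to the west; separation 26.937°.

26.937° west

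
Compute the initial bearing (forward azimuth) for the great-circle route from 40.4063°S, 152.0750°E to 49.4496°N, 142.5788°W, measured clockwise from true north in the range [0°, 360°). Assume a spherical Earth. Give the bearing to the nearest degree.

Δλ = -142.5788 − 152.0750 = -294.6538°; wrapped into (−180°, 180°]: 65.3462°.
θ = atan2( sin Δλ · cos φ₂ , cos φ₁ · sin φ₂ − sin φ₁ · cos φ₂ · cos Δλ )
  = atan2(0.59086, 0.75437) = 38.069° → normalised to [0°, 360°): 38.069°.

38°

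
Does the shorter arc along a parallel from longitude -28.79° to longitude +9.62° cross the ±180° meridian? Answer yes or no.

Signed shortest Δλ = ((9.62 − -28.79 + 180) mod 360) − 180 = 38.41°.
Going east by 38.41° from -28.79° reaches +9.62° without touching 180°.

No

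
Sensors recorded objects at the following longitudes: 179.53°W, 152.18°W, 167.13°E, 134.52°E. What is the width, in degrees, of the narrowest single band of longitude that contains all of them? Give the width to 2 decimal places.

73.30°

Sort the longitudes: -179.53°, -152.18°, +134.52°, +167.13°.
Eastward gaps between consecutive values (wrapping around): 27.35°, 286.70°, 32.61°, 13.34°.
Largest gap = 286.70° ⇒ minimal covering band is its complement: 360° − 286.70° = 73.30°.
Band runs from +134.52° eastward to -152.18°, crossing the antimeridian.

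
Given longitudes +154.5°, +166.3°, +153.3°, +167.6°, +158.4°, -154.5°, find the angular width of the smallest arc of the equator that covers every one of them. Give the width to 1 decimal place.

52.2°

Sort the longitudes: -154.5°, +153.3°, +154.5°, +158.4°, +166.3°, +167.6°.
Eastward gaps between consecutive values (wrapping around): 307.8°, 1.2°, 3.9°, 7.9°, 1.3°, 37.9°.
Largest gap = 307.8° ⇒ minimal covering band is its complement: 360° − 307.8° = 52.2°.
Band runs from +153.3° eastward to -154.5°, crossing the antimeridian.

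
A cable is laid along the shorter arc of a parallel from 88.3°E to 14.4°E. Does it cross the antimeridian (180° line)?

Signed shortest Δλ = ((14.4 − 88.3 + 180) mod 360) − 180 = -73.9°.
Going west by 73.9° from +88.3° reaches +14.4° without touching 180°.

No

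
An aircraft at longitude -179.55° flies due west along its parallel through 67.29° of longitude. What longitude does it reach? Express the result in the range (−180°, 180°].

Start at -179.55°; shift −67.29° → -246.84°.
-246.84° lies outside (−180°, 180°]; add 360° → +113.16°.

+113.16°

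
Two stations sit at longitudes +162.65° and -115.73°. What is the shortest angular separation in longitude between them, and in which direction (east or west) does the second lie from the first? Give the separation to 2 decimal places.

81.62° east

Raw difference: -115.73 − 162.65 = -278.38°.
Normalise into (−180°, 180°]: -278.38° + 360° = 81.62°.
Positive ⇒ the second point lies to the east; separation 81.62°.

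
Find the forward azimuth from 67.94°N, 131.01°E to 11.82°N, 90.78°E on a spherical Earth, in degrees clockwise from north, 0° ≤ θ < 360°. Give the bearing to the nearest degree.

Δλ = 90.78 − 131.01 = -40.23°.
θ = atan2( sin Δλ · cos φ₂ , cos φ₁ · sin φ₂ − sin φ₁ · cos φ₂ · cos Δλ )
  = atan2(-0.63216, -0.61563) = -134.241° → normalised to [0°, 360°): 225.759°.

226°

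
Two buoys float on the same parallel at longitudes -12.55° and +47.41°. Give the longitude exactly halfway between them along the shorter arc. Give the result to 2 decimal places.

Signed shortest Δλ from -12.55° to +47.41° is +59.96°.
Midpoint longitude = -12.55° + (+59.96°)/2 = -12.55° + 29.98° = +17.43°.

+17.43°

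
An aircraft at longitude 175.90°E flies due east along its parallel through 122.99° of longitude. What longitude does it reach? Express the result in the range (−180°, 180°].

Start at +175.90°; shift +122.99° → +298.89°.
+298.89° lies outside (−180°, 180°]; subtract 360° → -61.11°.

61.11°W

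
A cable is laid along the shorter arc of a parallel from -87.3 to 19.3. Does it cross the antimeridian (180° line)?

No

Signed shortest Δλ = ((19.3 − -87.3 + 180) mod 360) − 180 = 106.6°.
Going east by 106.6° from -87.3° reaches +19.3° without touching 180°.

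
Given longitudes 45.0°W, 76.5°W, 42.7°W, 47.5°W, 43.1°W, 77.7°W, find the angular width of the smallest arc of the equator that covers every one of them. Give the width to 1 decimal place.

35.0°

Sort the longitudes: -77.7°, -76.5°, -47.5°, -45.0°, -43.1°, -42.7°.
Eastward gaps between consecutive values (wrapping around): 1.2°, 29.0°, 2.5°, 1.9°, 0.4°, 325.0°.
Largest gap = 325.0° ⇒ minimal covering band is its complement: 360° − 325.0° = 35.0°.
Band runs from -77.7° eastward to -42.7°.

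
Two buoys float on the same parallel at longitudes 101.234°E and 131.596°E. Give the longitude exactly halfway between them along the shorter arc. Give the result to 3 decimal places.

116.415°E

Signed shortest Δλ from +101.234° to +131.596° is +30.362°.
Midpoint longitude = +101.234° + (+30.362°)/2 = +101.234° + 15.181° = +116.415°.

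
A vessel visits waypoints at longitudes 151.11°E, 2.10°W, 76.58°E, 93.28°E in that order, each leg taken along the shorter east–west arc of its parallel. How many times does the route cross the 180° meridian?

Leg 1: +151.11° → -2.10°, shortest Δλ = -153.21° (west) — does not cross 180°.
Leg 2: -2.10° → +76.58°, shortest Δλ = 78.68° (east) — does not cross 180°.
Leg 3: +76.58° → +93.28°, shortest Δλ = 16.7° (east) — does not cross 180°.
Total crossings: 0.

0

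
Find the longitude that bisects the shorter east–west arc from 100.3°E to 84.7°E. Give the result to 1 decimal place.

92.5°E

Signed shortest Δλ from +100.3° to +84.7° is -15.6°.
Midpoint longitude = +100.3° + (-15.6°)/2 = +100.3° − 7.8° = +92.5°.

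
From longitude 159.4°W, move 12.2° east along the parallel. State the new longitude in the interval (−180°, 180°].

147.2°W

Start at -159.4°; shift +12.2° → -147.2°.
-147.2° already lies in (−180°, 180°].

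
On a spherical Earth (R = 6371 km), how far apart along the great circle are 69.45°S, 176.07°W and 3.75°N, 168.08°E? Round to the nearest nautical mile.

Δλ = 168.08 − -176.07 = 344.15°; wrapped into (−180°, 180°]: -15.85°.
Δφ = 3.75 − -69.45 = 73.20°.
a = sin²(Δφ/2) + cos φ₁ · cos φ₂ · sin²(Δλ/2) = 0.362143.
c = 2·atan2(√a, √(1−a)) = 1.29146 rad → d = 6371·c ≈ 8227.91 km ≈ 4442.72 nmi.

4443 nmi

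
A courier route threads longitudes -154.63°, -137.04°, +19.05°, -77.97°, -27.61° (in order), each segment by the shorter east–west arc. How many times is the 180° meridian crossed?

0

Leg 1: -154.63° → -137.04°, shortest Δλ = 17.59° (east) — does not cross 180°.
Leg 2: -137.04° → +19.05°, shortest Δλ = 156.09° (east) — does not cross 180°.
Leg 3: +19.05° → -77.97°, shortest Δλ = -97.02° (west) — does not cross 180°.
Leg 4: -77.97° → -27.61°, shortest Δλ = 50.36° (east) — does not cross 180°.
Total crossings: 0.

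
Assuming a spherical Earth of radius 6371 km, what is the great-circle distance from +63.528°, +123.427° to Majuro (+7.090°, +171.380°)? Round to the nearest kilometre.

7339 km

Δλ = 171.380 − 123.427 = 47.953°.
Δφ = 7.090 − 63.528 = -56.438°.
a = sin²(Δφ/2) + cos φ₁ · cos φ₂ · sin²(Δλ/2) = 0.296626.
c = 2·atan2(√a, √(1−a)) = 1.15191 rad → d = 6371·c ≈ 7338.79 km.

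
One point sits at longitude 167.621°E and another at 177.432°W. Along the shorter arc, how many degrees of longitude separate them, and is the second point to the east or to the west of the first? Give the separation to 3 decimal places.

14.947° east

Raw difference: -177.432 − 167.621 = -345.053°.
Normalise into (−180°, 180°]: -345.053° + 360° = 14.947°.
Positive ⇒ the second point lies to the east; separation 14.947°.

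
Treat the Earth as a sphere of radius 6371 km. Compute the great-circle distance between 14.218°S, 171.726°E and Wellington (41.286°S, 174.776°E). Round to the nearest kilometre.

3024 km

Δλ = 174.776 − 171.726 = 3.050°.
Δφ = -41.286 − -14.218 = -27.068°.
a = sin²(Δφ/2) + cos φ₁ · cos φ₂ · sin²(Δλ/2) = 0.055282.
c = 2·atan2(√a, √(1−a)) = 0.47469 rad → d = 6371·c ≈ 3024.24 km.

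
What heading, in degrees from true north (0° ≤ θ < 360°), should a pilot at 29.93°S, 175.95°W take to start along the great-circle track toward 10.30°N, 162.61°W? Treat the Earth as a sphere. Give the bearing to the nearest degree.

20°

Δλ = -162.61 − -175.95 = 13.34°.
θ = atan2( sin Δλ · cos φ₂ , cos φ₁ · sin φ₂ − sin φ₁ · cos φ₂ · cos Δλ )
  = atan2(0.22701, 0.63261) = 19.740° → normalised to [0°, 360°): 19.740°.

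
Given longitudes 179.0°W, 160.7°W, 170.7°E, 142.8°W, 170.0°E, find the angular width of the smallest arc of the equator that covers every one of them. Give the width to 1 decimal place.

47.2°

Sort the longitudes: -179.0°, -160.7°, -142.8°, +170.0°, +170.7°.
Eastward gaps between consecutive values (wrapping around): 18.3°, 17.9°, 312.8°, 0.7°, 10.3°.
Largest gap = 312.8° ⇒ minimal covering band is its complement: 360° − 312.8° = 47.2°.
Band runs from +170.0° eastward to -142.8°, crossing the antimeridian.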